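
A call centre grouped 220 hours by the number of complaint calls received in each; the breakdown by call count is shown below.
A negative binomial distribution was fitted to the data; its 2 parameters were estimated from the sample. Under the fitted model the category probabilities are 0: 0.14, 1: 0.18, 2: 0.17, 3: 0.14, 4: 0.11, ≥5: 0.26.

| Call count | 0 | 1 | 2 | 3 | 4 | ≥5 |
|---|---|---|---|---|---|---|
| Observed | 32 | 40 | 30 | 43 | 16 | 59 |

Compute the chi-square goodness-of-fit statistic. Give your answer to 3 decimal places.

Expected counts E_i = n·p_i: 220×0.14 = 30.8, 220×0.18 = 39.6, 220×0.17 = 37.4, 220×0.14 = 30.8, 220×0.11 = 24.2, 220×0.26 = 57.2.
χ² = (32−30.8)²/30.8 + (40−39.6)²/39.6 + (30−37.4)²/37.4 + (43−30.8)²/30.8 + (16−24.2)²/24.2 + (59−57.2)²/57.2
   = 0.0468 + 0.0040 + 1.4642 + 4.8325 + 2.7785 + 0.0566
Sum = 9.183

9.183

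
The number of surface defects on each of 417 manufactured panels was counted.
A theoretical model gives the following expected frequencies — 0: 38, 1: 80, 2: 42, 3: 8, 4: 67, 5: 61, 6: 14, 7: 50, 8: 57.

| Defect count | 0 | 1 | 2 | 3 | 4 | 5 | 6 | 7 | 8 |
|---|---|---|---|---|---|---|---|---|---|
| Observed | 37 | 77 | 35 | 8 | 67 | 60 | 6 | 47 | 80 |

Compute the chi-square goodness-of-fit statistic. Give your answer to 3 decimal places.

χ² = (37−38)²/38 + (77−80)²/80 + (35−42)²/42 + (8−8)²/8 + (67−67)²/67 + (60−61)²/61 + (6−14)²/14 + (47−50)²/50 + (80−57)²/57
   = 0.0263 + 0.1125 + 1.1667 + 0.0000 + 0.0000 + 0.0164 + 4.5714 + 0.1800 + 9.2807
Sum = 15.354

15.354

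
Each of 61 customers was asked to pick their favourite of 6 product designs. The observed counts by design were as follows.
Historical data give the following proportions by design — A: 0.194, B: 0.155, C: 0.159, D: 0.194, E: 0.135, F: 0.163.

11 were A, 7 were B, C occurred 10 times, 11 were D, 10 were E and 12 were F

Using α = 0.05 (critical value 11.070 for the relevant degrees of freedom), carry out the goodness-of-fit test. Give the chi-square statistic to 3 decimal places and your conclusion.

Expected counts E_i = n·p_i: 61×0.194 = 11.834, 61×0.155 = 9.455, 61×0.159 = 9.699, 61×0.194 = 11.834, 61×0.135 = 8.235, 61×0.163 = 9.943.
A: (11 − 11.834)²/11.834 = 0.695556/11.834 = 0.0588
B: (7 − 9.455)²/9.455 = 6.027025/9.455 = 0.6374
C: (10 − 9.699)²/9.699 = 0.090601/9.699 = 0.0093
D: (11 − 11.834)²/11.834 = 0.695556/11.834 = 0.0588
E: (10 − 8.235)²/8.235 = 3.115225/8.235 = 0.3783
F: (12 − 9.943)²/9.943 = 4.231249/9.943 = 0.4256
Sum = 1.568
df = 5. Since 1.568 < 11.070, we do not reject H₀.

1.568; do not reject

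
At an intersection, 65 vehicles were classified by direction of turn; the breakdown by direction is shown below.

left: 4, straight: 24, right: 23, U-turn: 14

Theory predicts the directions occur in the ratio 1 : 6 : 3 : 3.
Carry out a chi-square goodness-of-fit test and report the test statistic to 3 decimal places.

Ratio total = 13. Expected counts: 65×1/13 = 5, 65×6/13 = 30, 65×3/13 = 15, 65×3/13 = 15.
χ² = (4−5)²/5 + (24−30)²/30 + (23−15)²/15 + (14−15)²/15
   = 0.2000 + 1.2000 + 4.2667 + 0.0667
Sum = 5.733

5.733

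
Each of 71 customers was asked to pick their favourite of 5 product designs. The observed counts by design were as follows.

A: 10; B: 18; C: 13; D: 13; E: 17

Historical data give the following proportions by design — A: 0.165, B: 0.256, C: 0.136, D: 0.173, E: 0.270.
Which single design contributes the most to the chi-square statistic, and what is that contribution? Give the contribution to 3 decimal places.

Expected counts E_i = n·p_i: 71×0.165 = 11.715, 71×0.256 = 18.176, 71×0.136 = 9.656, 71×0.173 = 12.283, 71×0.270 = 19.17.
χ² = (10−11.715)²/11.715 + (18−18.176)²/18.176 + (13−9.656)²/9.656 + (13−12.283)²/12.283 + (17−19.17)²/19.17
   = 0.2511 + 0.0017 + 1.1581 + 0.0419 + 0.2456
The largest term is for C: 1.158.

C, 1.158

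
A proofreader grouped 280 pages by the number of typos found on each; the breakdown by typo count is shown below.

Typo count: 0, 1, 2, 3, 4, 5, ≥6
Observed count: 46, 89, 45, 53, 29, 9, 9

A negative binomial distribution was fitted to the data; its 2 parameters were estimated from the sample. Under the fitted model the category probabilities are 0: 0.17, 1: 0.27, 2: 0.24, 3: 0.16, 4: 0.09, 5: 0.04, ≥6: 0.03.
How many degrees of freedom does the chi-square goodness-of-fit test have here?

There are k = 7 categories and 2 parameters estimated from the data, so df = 7 − 1 − 2 = 4.

4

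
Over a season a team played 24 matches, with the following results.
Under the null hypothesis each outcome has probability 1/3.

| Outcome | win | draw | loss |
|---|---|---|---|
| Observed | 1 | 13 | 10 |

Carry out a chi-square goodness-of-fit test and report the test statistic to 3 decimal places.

9.750

Expected count for each of the 3 categories: 24/3 = 8.
χ² = (1−8)²/8 + (13−8)²/8 + (10−8)²/8
   = 6.1250 + 3.1250 + 0.5000
Sum = 9.750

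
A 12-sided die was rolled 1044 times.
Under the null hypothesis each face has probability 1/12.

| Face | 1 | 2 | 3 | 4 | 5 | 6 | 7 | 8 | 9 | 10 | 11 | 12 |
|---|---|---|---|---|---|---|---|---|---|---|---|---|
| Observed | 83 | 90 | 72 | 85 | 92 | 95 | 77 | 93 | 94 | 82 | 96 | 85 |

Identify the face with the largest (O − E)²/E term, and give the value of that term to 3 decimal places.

Under H₀ each category has probability 1/12, so each expected count is 1044/12 = 87.
1: (83 − 87)²/87 = 16/87 = 0.1839
2: (90 − 87)²/87 = 9/87 = 0.1034
3: (72 − 87)²/87 = 225/87 = 2.5862
4: (85 − 87)²/87 = 4/87 = 0.0460
5: (92 − 87)²/87 = 25/87 = 0.2874
6: (95 − 87)²/87 = 64/87 = 0.7356
7: (77 − 87)²/87 = 100/87 = 1.1494
8: (93 − 87)²/87 = 36/87 = 0.4138
9: (94 − 87)²/87 = 49/87 = 0.5632
10: (82 − 87)²/87 = 25/87 = 0.2874
11: (96 − 87)²/87 = 81/87 = 0.9310
12: (85 − 87)²/87 = 4/87 = 0.0460
The largest term is for 3: 2.586.

3, 2.586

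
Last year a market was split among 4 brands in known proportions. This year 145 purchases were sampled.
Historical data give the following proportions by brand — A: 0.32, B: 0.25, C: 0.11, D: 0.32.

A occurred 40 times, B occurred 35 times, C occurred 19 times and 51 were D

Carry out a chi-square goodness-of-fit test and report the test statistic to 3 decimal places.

1.965

Expected counts E_i = n·p_i: 145×0.32 = 46.4, 145×0.25 = 36.25, 145×0.11 = 15.95, 145×0.32 = 46.4.
χ² = (40−46.4)²/46.4 + (35−36.25)²/36.25 + (19−15.95)²/15.95 + (51−46.4)²/46.4
   = 0.8828 + 0.0431 + 0.5832 + 0.4560
Sum = 1.965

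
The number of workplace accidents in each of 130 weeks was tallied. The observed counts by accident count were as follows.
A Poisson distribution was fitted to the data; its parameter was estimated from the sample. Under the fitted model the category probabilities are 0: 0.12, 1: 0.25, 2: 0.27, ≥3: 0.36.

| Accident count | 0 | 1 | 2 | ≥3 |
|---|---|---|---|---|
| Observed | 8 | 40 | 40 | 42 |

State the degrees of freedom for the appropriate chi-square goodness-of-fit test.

There are k = 4 categories and 1 parameter estimated from the data, so df = 4 − 1 − 1 = 2.

2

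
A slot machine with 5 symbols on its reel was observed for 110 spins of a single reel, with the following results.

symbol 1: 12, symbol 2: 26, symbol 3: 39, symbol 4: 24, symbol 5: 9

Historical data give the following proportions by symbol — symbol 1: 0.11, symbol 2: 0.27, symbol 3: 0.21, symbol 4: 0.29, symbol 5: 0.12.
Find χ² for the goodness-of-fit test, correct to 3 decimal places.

14.699

Expected counts E_i = n·p_i: 110×0.11 = 12.1, 110×0.27 = 29.7, 110×0.21 = 23.1, 110×0.29 = 31.9, 110×0.12 = 13.2.
symbol 1: (12 − 12.1)²/12.1 = 0.01/12.1 = 0.0008
symbol 2: (26 − 29.7)²/29.7 = 13.69/29.7 = 0.4609
symbol 3: (39 − 23.1)²/23.1 = 252.81/23.1 = 10.9442
symbol 4: (24 − 31.9)²/31.9 = 62.41/31.9 = 1.9564
symbol 5: (9 − 13.2)²/13.2 = 17.64/13.2 = 1.3364
Sum = 14.699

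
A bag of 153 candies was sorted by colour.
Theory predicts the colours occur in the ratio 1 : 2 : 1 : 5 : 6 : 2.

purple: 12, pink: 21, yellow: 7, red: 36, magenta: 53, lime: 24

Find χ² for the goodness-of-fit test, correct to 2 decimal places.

5.76

Ratio total = 17. Expected counts: 153×1/17 = 9, 153×2/17 = 18, 153×1/17 = 9, 153×5/17 = 45, 153×6/17 = 54, 153×2/17 = 18.
cat          O        E   (O−E)²/E
purple      12        9      1.000
pink        21       18      0.500
yellow       7        9      0.444
red         36       45      1.800
magenta     53       54      0.019
lime        24       18      2.000
Sum = 5.76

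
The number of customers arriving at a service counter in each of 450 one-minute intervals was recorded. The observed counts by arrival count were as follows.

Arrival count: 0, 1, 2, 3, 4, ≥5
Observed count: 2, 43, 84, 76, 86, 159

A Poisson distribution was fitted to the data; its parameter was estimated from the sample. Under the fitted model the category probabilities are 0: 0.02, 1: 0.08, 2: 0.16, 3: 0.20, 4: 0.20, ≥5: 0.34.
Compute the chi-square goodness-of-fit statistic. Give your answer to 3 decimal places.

Expected counts E_i = n·p_i: 450×0.02 = 9, 450×0.08 = 36, 450×0.16 = 72, 450×0.20 = 90, 450×0.20 = 90, 450×0.34 = 153.
cat         O        E   (O−E)²/E
0           2        9     5.4444
1          43       36     1.3611
2          84       72     2.0000
3          76       90     2.1778
4          86       90     0.1778
≥5        159      153     0.2353
Sum = 11.396

11.396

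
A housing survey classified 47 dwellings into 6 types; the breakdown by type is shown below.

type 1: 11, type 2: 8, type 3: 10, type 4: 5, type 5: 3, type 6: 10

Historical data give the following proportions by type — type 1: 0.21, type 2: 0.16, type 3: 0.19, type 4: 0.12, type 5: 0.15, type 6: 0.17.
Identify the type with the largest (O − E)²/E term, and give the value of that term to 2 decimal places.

type 5, 2.33

Expected counts E_i = n·p_i: 47×0.21 = 9.87, 47×0.16 = 7.52, 47×0.19 = 8.93, 47×0.12 = 5.64, 47×0.15 = 7.05, 47×0.17 = 7.99.
type 1: (11 − 9.87)²/9.87 = 1.2769/9.87 = 0.129
type 2: (8 − 7.52)²/7.52 = 0.2304/7.52 = 0.031
type 3: (10 − 8.93)²/8.93 = 1.1449/8.93 = 0.128
type 4: (5 − 5.64)²/5.64 = 0.4096/5.64 = 0.073
type 5: (3 − 7.05)²/7.05 = 16.4025/7.05 = 2.327
type 6: (10 − 7.99)²/7.99 = 4.0401/7.99 = 0.506
The largest term is for type 5: 2.33.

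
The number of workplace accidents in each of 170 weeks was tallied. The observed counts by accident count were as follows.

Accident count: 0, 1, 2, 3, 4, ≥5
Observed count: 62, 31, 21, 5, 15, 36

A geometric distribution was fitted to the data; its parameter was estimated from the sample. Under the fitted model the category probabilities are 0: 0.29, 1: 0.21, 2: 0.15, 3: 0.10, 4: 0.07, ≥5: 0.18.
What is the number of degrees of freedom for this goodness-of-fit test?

4

There are k = 6 categories and 1 parameter estimated from the data, so df = 6 − 1 − 1 = 4.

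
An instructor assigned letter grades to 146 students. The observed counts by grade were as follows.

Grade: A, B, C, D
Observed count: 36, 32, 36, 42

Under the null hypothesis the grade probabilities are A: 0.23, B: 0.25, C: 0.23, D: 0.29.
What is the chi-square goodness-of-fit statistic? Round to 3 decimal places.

0.906

Expected counts E_i = n·p_i: 146×0.23 = 33.58, 146×0.25 = 36.5, 146×0.23 = 33.58, 146×0.29 = 42.34.
χ² = (36−33.58)²/33.58 + (32−36.5)²/36.5 + (36−33.58)²/33.58 + (42−42.34)²/42.34
   = 0.1744 + 0.5548 + 0.1744 + 0.0027
Sum = 0.906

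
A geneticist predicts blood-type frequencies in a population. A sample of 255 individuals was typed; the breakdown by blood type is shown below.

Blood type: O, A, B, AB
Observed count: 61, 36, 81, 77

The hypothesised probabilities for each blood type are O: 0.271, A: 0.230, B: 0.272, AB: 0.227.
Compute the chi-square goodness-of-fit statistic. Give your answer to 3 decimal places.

17.963

Expected counts E_i = n·p_i: 255×0.271 = 69.105, 255×0.230 = 58.65, 255×0.272 = 69.36, 255×0.227 = 57.885.
χ² = (61−69.105)²/69.105 + (36−58.65)²/58.65 + (81−69.36)²/69.36 + (77−57.885)²/57.885
   = 0.9506 + 8.7472 + 1.9534 + 6.3122
Sum = 17.963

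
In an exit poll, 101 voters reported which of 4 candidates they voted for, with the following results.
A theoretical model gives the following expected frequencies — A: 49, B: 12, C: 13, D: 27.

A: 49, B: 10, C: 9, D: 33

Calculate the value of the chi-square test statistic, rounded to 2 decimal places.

χ² = (49−49)²/49 + (10−12)²/12 + (9−13)²/13 + (33−27)²/27
   = 0.000 + 0.333 + 1.231 + 1.333
Sum = 2.90

2.90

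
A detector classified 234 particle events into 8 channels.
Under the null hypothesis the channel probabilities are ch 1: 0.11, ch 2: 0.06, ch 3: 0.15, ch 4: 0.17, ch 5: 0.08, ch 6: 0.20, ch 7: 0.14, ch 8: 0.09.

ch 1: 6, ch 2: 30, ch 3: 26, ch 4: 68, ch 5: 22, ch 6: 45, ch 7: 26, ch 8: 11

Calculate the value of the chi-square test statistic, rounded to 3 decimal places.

62.504

Expected counts E_i = n·p_i: 234×0.11 = 25.74, 234×0.06 = 14.04, 234×0.15 = 35.1, 234×0.17 = 39.78, 234×0.08 = 18.72, 234×0.20 = 46.8, 234×0.14 = 32.76, 234×0.09 = 21.06.
ch 1: (6 − 25.74)²/25.74 = 389.6676/25.74 = 15.1386
ch 2: (30 − 14.04)²/14.04 = 254.7216/14.04 = 18.1426
ch 3: (26 − 35.1)²/35.1 = 82.81/35.1 = 2.3593
ch 4: (68 − 39.78)²/39.78 = 796.3684/39.78 = 20.0193
ch 5: (22 − 18.72)²/18.72 = 10.7584/18.72 = 0.5747
ch 6: (45 − 46.8)²/46.8 = 3.24/46.8 = 0.0692
ch 7: (26 − 32.76)²/32.76 = 45.6976/32.76 = 1.3949
ch 8: (11 − 21.06)²/21.06 = 101.2036/21.06 = 4.8055
Sum = 62.504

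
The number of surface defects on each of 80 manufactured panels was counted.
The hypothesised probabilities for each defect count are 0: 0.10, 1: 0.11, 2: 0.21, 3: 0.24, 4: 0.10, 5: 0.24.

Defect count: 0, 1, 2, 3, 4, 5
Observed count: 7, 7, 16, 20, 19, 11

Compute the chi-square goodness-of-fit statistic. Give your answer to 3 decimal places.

19.192

Expected counts E_i = n·p_i: 80×0.10 = 8, 80×0.11 = 8.8, 80×0.21 = 16.8, 80×0.24 = 19.2, 80×0.10 = 8, 80×0.24 = 19.2.
cat         O        E   (O−E)²/E
0           7        8     0.1250
1           7      8.8     0.3682
2          16     16.8     0.0381
3          20     19.2     0.0333
4          19        8    15.1250
5          11     19.2     3.5021
Sum = 19.192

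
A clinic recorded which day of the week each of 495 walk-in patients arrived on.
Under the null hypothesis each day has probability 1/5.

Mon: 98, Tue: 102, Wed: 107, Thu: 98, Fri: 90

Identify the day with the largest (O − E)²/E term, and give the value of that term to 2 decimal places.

Fri, 0.82

Under H₀ each category has probability 1/5, so each expected count is 495/5 = 99.
χ² = (98−99)²/99 + (102−99)²/99 + (107−99)²/99 + (98−99)²/99 + (90−99)²/99
   = 0.010 + 0.091 + 0.646 + 0.010 + 0.818
The largest term is for Fri: 0.82.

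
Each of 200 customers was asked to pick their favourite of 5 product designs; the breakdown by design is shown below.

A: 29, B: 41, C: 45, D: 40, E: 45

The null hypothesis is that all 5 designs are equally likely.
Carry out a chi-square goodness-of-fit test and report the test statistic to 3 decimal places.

4.300

Under H₀ each category has probability 1/5, so each expected count is 200/5 = 40.
χ² = (29−40)²/40 + (41−40)²/40 + (45−40)²/40 + (40−40)²/40 + (45−40)²/40
   = 3.0250 + 0.0250 + 0.6250 + 0.0000 + 0.6250
Sum = 4.300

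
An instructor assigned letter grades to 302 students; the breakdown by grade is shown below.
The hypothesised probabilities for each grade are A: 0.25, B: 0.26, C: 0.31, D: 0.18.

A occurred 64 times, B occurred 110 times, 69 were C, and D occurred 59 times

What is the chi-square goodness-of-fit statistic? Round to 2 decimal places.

Expected counts E_i = n·p_i: 302×0.25 = 75.5, 302×0.26 = 78.52, 302×0.31 = 93.62, 302×0.18 = 54.36.
χ² = (64−75.5)²/75.5 + (110−78.52)²/78.52 + (69−93.62)²/93.62 + (59−54.36)²/54.36
   = 1.752 + 12.621 + 6.475 + 0.396
Sum = 21.24

21.24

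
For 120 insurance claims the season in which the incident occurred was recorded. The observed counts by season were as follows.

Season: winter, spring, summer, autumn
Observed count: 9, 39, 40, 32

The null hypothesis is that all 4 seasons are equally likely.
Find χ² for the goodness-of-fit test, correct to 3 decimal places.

Expected count for each of the 4 categories: 120/4 = 30.
winter: (9 − 30)²/30 = 441/30 = 14.7000
spring: (39 − 30)²/30 = 81/30 = 2.7000
summer: (40 − 30)²/30 = 100/30 = 3.3333
autumn: (32 − 30)²/30 = 4/30 = 0.1333
Sum = 20.867

20.867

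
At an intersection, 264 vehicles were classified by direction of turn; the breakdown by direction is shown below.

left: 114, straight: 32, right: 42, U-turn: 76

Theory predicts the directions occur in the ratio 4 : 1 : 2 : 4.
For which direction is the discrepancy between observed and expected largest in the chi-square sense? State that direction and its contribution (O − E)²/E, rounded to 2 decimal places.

Ratio total = 11. Expected counts: 264×4/11 = 96, 264×1/11 = 24, 264×2/11 = 48, 264×4/11 = 96.
cat           O        E   (O−E)²/E
left        114       96      3.375
straight     32       24      2.667
right        42       48      0.750
U-turn       76       96      4.167
The largest term is for U-turn: 4.17.

U-turn, 4.17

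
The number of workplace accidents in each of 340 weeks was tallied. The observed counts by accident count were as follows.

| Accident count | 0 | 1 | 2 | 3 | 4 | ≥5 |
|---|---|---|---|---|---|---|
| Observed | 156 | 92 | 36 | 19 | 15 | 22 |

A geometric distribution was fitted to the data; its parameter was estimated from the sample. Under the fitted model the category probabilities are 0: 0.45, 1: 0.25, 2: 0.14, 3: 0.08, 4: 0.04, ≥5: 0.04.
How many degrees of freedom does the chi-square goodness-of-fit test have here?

There are k = 6 categories and 1 parameter estimated from the data, so df = 6 − 1 − 1 = 4.

4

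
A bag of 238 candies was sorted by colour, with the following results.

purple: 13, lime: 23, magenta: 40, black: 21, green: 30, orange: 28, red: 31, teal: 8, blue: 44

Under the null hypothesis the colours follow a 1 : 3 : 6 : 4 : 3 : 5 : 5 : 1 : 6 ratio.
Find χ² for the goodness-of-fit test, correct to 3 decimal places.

Ratio total = 34. Expected counts: 238×1/34 = 7, 238×3/34 = 21, 238×6/34 = 42, 238×4/34 = 28, 238×3/34 = 21, 238×5/34 = 35, 238×5/34 = 35, 238×1/34 = 7, 238×6/34 = 42.
purple: (13 − 7)²/7 = 36/7 = 5.1429
lime: (23 − 21)²/21 = 4/21 = 0.1905
magenta: (40 − 42)²/42 = 4/42 = 0.0952
black: (21 − 28)²/28 = 49/28 = 1.7500
green: (30 − 21)²/21 = 81/21 = 3.8571
orange: (28 − 35)²/35 = 49/35 = 1.4000
red: (31 − 35)²/35 = 16/35 = 0.4571
teal: (8 − 7)²/7 = 1/7 = 0.1429
blue: (44 − 42)²/42 = 4/42 = 0.0952
Sum = 13.131

13.131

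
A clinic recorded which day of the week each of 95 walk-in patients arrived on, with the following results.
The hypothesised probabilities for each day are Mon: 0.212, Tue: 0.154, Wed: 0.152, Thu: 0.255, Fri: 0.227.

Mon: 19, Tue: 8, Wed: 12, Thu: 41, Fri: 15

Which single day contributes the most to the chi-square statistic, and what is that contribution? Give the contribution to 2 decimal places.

Thu, 11.62

Expected counts E_i = n·p_i: 95×0.212 = 20.14, 95×0.154 = 14.63, 95×0.152 = 14.44, 95×0.255 = 24.225, 95×0.227 = 21.565.
cat         O        E   (O−E)²/E
Mon        19    20.14      0.065
Tue         8    14.63      3.005
Wed        12    14.44      0.412
Thu        41   24.225     11.616
Fri        15   21.565      1.999
The largest term is for Thu: 11.62.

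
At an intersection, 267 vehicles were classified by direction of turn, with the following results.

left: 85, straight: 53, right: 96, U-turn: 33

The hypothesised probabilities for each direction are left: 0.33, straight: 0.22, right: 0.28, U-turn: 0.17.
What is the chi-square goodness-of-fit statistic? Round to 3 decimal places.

Expected counts E_i = n·p_i: 267×0.33 = 88.11, 267×0.22 = 58.74, 267×0.28 = 74.76, 267×0.17 = 45.39.
cat           O        E   (O−E)²/E
left         85    88.11     0.1098
straight     53    58.74     0.5609
right        96    74.76     6.0345
U-turn       33    45.39     3.3821
Sum = 10.087

10.087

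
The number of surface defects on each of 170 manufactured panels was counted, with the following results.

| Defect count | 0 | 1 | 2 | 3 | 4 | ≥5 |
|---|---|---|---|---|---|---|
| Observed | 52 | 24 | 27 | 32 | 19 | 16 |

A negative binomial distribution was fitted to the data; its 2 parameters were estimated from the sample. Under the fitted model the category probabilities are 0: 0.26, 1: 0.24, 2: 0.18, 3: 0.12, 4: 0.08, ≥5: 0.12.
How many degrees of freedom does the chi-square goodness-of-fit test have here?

3

There are k = 6 categories and 2 parameters estimated from the data, so df = 6 − 1 − 2 = 3.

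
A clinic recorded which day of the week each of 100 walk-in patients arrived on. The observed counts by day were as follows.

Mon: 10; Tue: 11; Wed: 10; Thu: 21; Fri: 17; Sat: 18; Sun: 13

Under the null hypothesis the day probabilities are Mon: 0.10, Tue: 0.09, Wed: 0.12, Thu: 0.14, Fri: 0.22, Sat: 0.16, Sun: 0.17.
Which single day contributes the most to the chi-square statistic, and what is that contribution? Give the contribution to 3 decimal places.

Thu, 3.500

Expected counts E_i = n·p_i: 100×0.10 = 10, 100×0.09 = 9, 100×0.12 = 12, 100×0.14 = 14, 100×0.22 = 22, 100×0.16 = 16, 100×0.17 = 17.
χ² = (10−10)²/10 + (11−9)²/9 + (10−12)²/12 + (21−14)²/14 + (17−22)²/22 + (18−16)²/16 + (13−17)²/17
   = 0.0000 + 0.4444 + 0.3333 + 3.5000 + 1.1364 + 0.2500 + 0.9412
The largest term is for Thu: 3.500.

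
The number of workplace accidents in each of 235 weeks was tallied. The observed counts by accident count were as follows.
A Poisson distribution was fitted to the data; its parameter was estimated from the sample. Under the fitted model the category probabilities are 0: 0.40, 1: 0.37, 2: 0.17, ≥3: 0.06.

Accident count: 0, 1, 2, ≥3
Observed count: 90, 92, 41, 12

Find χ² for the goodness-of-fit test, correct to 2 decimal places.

0.80

Expected counts E_i = n·p_i: 235×0.40 = 94, 235×0.37 = 86.95, 235×0.17 = 39.95, 235×0.06 = 14.1.
χ² = (90−94)²/94 + (92−86.95)²/86.95 + (41−39.95)²/39.95 + (12−14.1)²/14.1
   = 0.170 + 0.293 + 0.028 + 0.313
Sum = 0.80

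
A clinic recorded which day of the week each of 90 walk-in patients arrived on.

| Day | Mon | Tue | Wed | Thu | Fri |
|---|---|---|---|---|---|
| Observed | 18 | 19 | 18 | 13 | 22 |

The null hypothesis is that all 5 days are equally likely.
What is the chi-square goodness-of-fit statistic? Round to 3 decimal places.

Under H₀ each category has probability 1/5, so each expected count is 90/5 = 18.
cat         O        E   (O−E)²/E
Mon        18       18     0.0000
Tue        19       18     0.0556
Wed        18       18     0.0000
Thu        13       18     1.3889
Fri        22       18     0.8889
Sum = 2.333

2.333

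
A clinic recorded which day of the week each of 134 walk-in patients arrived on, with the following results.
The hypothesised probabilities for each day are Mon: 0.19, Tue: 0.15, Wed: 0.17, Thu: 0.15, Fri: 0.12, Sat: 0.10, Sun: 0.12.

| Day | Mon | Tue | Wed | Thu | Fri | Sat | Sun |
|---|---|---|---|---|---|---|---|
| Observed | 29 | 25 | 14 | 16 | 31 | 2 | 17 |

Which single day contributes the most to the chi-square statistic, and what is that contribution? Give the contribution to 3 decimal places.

Fri, 13.844

Expected counts E_i = n·p_i: 134×0.19 = 25.46, 134×0.15 = 20.1, 134×0.17 = 22.78, 134×0.15 = 20.1, 134×0.12 = 16.08, 134×0.10 = 13.4, 134×0.12 = 16.08.
cat         O        E   (O−E)²/E
Mon        29    25.46     0.4922
Tue        25     20.1     1.1945
Wed        14    22.78     3.3840
Thu        16     20.1     0.8363
Fri        31    16.08    13.8437
Sat         2     13.4     9.6985
Sun        17    16.08     0.0526
The largest term is for Fri: 13.844.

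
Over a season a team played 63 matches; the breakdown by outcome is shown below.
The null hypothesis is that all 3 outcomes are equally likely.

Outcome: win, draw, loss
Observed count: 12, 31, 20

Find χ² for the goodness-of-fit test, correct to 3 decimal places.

8.667

Expected count for each of the 3 categories: 63/3 = 21.
χ² = (12−21)²/21 + (31−21)²/21 + (20−21)²/21
   = 3.8571 + 4.7619 + 0.0476
Sum = 8.667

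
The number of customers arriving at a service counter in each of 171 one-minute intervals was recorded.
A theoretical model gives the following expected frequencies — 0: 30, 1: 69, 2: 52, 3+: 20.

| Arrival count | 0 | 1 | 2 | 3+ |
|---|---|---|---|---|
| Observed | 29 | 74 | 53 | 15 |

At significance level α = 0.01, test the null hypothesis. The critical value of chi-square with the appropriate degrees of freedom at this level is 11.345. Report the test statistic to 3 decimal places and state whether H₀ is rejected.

1.665; do not reject

χ² = (29−30)²/30 + (74−69)²/69 + (53−52)²/52 + (15−20)²/20
   = 0.0333 + 0.3623 + 0.0192 + 1.2500
Sum = 1.665
df = 3. Since 1.665 < 11.345, we do not reject H₀.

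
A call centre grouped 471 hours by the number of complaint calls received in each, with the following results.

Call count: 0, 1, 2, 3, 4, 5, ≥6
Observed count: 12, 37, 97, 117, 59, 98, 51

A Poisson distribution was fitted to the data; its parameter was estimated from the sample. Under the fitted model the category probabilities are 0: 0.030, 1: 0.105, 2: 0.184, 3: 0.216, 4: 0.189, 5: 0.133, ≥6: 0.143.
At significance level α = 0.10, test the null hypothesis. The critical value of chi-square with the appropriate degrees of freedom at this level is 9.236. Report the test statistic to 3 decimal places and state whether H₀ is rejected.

41.030; reject

Expected counts E_i = n·p_i: 471×0.030 = 14.13, 471×0.105 = 49.455, 471×0.184 = 86.664, 471×0.216 = 101.736, 471×0.189 = 89.019, 471×0.133 = 62.643, 471×0.143 = 67.353.
cat         O        E   (O−E)²/E
0          12    14.13     0.3211
1          37   49.455     3.1367
2          97   86.664     1.2327
3         117  101.736     2.2901
4          59   89.019    10.1230
5          98   62.643    19.9562
≥6         51   67.353     3.9704
Sum = 41.030
df = 5. Since 41.030 > 9.236, we reject H₀.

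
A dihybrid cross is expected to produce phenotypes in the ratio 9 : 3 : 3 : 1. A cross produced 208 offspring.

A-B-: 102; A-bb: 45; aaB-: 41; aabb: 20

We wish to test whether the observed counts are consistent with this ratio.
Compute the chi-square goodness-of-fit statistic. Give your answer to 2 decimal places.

Ratio total = 16. Expected counts: 208×9/16 = 117, 208×3/16 = 39, 208×3/16 = 39, 208×1/16 = 13.
χ² = (102−117)²/117 + (45−39)²/39 + (41−39)²/39 + (20−13)²/13
   = 1.923 + 0.923 + 0.103 + 3.769
Sum = 6.72

6.72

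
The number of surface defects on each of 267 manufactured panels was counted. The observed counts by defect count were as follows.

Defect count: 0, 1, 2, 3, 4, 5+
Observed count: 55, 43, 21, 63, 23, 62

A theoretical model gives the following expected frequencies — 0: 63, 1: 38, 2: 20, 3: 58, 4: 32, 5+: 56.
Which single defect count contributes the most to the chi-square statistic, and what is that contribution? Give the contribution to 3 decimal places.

cat         O        E   (O−E)²/E
0          55       63     1.0159
1          43       38     0.6579
2          21       20     0.0500
3          63       58     0.4310
4          23       32     2.5313
5+         62       56     0.6429
The largest term is for 4: 2.531.

4, 2.531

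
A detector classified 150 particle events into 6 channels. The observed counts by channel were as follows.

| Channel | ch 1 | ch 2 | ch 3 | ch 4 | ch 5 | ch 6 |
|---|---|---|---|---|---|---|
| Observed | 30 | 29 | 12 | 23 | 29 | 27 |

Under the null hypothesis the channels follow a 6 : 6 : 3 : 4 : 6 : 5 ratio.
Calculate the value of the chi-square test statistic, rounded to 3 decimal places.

Ratio total = 30. Expected counts: 150×6/30 = 30, 150×6/30 = 30, 150×3/30 = 15, 150×4/30 = 20, 150×6/30 = 30, 150×5/30 = 25.
ch 1: (30 − 30)²/30 = 0/30 = 0.0000
ch 2: (29 − 30)²/30 = 1/30 = 0.0333
ch 3: (12 − 15)²/15 = 9/15 = 0.6000
ch 4: (23 − 20)²/20 = 9/20 = 0.4500
ch 5: (29 − 30)²/30 = 1/30 = 0.0333
ch 6: (27 − 25)²/25 = 4/25 = 0.1600
Sum = 1.277

1.277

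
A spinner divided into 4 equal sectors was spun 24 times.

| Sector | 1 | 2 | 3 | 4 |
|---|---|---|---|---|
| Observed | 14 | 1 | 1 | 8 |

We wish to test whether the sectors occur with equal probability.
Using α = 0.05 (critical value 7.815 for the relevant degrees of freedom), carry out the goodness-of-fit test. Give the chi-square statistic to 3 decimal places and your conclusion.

Under H₀ each category has probability 1/4, so each expected count is 24/4 = 6.
cat         O        E   (O−E)²/E
1          14        6    10.6667
2           1        6     4.1667
3           1        6     4.1667
4           8        6     0.6667
Sum = 19.667
df = 3. Since 19.667 > 7.815, we reject H₀.

19.667; reject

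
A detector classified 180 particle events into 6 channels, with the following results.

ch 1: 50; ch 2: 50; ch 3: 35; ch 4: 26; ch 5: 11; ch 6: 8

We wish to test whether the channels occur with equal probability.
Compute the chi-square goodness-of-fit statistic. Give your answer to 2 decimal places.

Expected count for each of the 6 categories: 180/6 = 30.
ch 1: (50 − 30)²/30 = 400/30 = 13.333
ch 2: (50 − 30)²/30 = 400/30 = 13.333
ch 3: (35 − 30)²/30 = 25/30 = 0.833
ch 4: (26 − 30)²/30 = 16/30 = 0.533
ch 5: (11 − 30)²/30 = 361/30 = 12.033
ch 6: (8 − 30)²/30 = 484/30 = 16.133
Sum = 56.20

56.20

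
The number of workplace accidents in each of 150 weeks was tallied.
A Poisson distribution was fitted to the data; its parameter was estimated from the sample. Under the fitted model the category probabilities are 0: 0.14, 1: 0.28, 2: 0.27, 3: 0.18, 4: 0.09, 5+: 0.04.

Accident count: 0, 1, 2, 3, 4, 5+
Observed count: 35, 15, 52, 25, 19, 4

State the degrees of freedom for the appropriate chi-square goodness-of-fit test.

There are k = 6 categories and 1 parameter estimated from the data, so df = 6 − 1 − 1 = 4.

4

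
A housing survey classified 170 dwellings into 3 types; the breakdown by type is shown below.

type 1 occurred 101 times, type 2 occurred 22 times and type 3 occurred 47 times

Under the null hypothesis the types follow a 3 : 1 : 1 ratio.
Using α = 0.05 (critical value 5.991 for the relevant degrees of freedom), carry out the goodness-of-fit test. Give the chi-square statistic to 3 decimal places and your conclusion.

Ratio total = 5. Expected counts: 170×3/5 = 102, 170×1/5 = 34, 170×1/5 = 34.
χ² = (101−102)²/102 + (22−34)²/34 + (47−34)²/34
   = 0.0098 + 4.2353 + 4.9706
Sum = 9.216
df = 2. Since 9.216 > 5.991, we reject H₀.

9.216; reject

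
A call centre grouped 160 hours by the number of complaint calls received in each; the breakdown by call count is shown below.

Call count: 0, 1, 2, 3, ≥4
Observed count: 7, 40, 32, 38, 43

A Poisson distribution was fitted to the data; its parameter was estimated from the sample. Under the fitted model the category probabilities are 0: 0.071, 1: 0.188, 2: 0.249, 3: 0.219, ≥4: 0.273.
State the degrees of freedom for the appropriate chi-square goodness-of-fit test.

There are k = 5 categories and 1 parameter estimated from the data, so df = 5 − 1 − 1 = 3.

3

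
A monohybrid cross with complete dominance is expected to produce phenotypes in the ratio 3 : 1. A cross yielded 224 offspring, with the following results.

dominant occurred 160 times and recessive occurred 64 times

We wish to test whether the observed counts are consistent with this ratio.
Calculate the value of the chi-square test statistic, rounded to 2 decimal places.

Ratio total = 4. Expected counts: 224×3/4 = 168, 224×1/4 = 56.
χ² = (160−168)²/168 + (64−56)²/56
   = 0.381 + 1.143
Sum = 1.52

1.52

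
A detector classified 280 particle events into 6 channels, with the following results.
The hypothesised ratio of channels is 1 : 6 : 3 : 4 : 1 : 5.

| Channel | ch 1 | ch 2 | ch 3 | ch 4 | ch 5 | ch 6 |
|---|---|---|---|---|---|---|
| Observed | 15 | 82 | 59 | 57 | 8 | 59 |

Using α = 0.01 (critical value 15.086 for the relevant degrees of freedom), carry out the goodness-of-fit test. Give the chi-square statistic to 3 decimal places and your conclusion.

11.318; do not reject

Ratio total = 20. Expected counts: 280×1/20 = 14, 280×6/20 = 84, 280×3/20 = 42, 280×4/20 = 56, 280×1/20 = 14, 280×5/20 = 70.
ch 1: (15 − 14)²/14 = 1/14 = 0.0714
ch 2: (82 − 84)²/84 = 4/84 = 0.0476
ch 3: (59 − 42)²/42 = 289/42 = 6.8810
ch 4: (57 − 56)²/56 = 1/56 = 0.0179
ch 5: (8 − 14)²/14 = 36/14 = 2.5714
ch 6: (59 − 70)²/70 = 121/70 = 1.7286
Sum = 11.318
df = 5. Since 11.318 < 15.086, we do not reject H₀.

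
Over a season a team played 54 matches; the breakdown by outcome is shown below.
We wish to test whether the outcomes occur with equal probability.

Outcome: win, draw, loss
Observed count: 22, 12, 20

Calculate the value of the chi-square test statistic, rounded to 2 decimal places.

Expected count for each of the 3 categories: 54/3 = 18.
cat         O        E   (O−E)²/E
win        22       18      0.889
draw       12       18      2.000
loss       20       18      0.222
Sum = 3.11

3.11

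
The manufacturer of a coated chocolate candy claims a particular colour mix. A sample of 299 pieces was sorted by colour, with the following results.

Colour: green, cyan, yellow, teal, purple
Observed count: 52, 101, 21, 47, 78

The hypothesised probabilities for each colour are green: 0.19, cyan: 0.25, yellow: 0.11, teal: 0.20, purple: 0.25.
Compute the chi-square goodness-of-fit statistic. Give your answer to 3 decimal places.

16.805

Expected counts E_i = n·p_i: 299×0.19 = 56.81, 299×0.25 = 74.75, 299×0.11 = 32.89, 299×0.20 = 59.8, 299×0.25 = 74.75.
cat         O        E   (O−E)²/E
green      52    56.81     0.4073
cyan      101    74.75     9.2182
yellow     21    32.89     4.2983
teal       47     59.8     2.7398
purple     78    74.75     0.1413
Sum = 16.805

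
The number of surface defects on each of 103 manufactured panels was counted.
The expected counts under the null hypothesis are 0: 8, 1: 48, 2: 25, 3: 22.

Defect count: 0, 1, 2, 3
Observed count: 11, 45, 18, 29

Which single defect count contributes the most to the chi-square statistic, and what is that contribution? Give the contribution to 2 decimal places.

3, 2.23

cat         O        E   (O−E)²/E
0          11        8      1.125
1          45       48      0.188
2          18       25      1.960
3          29       22      2.227
The largest term is for 3: 2.23.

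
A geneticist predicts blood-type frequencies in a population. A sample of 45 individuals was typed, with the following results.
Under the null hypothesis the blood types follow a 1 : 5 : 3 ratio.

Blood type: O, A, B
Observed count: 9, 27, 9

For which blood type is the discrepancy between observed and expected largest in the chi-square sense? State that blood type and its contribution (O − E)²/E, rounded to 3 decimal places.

O, 3.200

Ratio total = 9. Expected counts: 45×1/9 = 5, 45×5/9 = 25, 45×3/9 = 15.
χ² = (9−5)²/5 + (27−25)²/25 + (9−15)²/15
   = 3.2000 + 0.1600 + 2.4000
The largest term is for O: 3.200.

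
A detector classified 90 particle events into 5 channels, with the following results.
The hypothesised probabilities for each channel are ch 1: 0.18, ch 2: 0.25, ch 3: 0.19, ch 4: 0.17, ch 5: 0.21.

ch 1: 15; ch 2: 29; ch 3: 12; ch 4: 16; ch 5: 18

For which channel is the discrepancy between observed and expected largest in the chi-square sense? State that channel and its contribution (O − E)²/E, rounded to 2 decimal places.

ch 2, 1.88

Expected counts E_i = n·p_i: 90×0.18 = 16.2, 90×0.25 = 22.5, 90×0.19 = 17.1, 90×0.17 = 15.3, 90×0.21 = 18.9.
ch 1: (15 − 16.2)²/16.2 = 1.44/16.2 = 0.089
ch 2: (29 − 22.5)²/22.5 = 42.25/22.5 = 1.878
ch 3: (12 − 17.1)²/17.1 = 26.01/17.1 = 1.521
ch 4: (16 − 15.3)²/15.3 = 0.49/15.3 = 0.032
ch 5: (18 − 18.9)²/18.9 = 0.81/18.9 = 0.043
The largest term is for ch 2: 1.88.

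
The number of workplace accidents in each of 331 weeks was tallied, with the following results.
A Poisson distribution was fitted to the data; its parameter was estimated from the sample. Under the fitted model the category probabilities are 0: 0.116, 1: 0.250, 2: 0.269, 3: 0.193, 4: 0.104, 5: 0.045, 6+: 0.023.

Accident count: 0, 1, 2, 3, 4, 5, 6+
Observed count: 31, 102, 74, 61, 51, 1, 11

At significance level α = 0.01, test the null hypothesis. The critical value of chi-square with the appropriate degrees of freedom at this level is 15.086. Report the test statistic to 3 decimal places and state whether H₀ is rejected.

Expected counts E_i = n·p_i: 331×0.116 = 38.396, 331×0.250 = 82.75, 331×0.269 = 89.039, 331×0.193 = 63.883, 331×0.104 = 34.424, 331×0.045 = 14.895, 331×0.023 = 7.613.
cat         O        E   (O−E)²/E
0          31   38.396     1.4246
1         102    82.75     4.4781
2          74   89.039     2.5401
3          61   63.883     0.1301
4          51   34.424     7.9818
5           1   14.895    12.9621
6+         11    7.613     1.5069
Sum = 31.024
df = 5. Since 31.024 > 15.086, we reject H₀.

31.024; reject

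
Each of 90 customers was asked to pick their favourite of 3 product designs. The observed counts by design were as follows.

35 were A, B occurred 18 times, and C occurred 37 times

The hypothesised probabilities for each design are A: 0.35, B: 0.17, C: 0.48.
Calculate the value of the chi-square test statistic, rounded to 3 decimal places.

Expected counts E_i = n·p_i: 90×0.35 = 31.5, 90×0.17 = 15.3, 90×0.48 = 43.2.
cat         O        E   (O−E)²/E
A          35     31.5     0.3889
B          18     15.3     0.4765
C          37     43.2     0.8898
Sum = 1.755

1.755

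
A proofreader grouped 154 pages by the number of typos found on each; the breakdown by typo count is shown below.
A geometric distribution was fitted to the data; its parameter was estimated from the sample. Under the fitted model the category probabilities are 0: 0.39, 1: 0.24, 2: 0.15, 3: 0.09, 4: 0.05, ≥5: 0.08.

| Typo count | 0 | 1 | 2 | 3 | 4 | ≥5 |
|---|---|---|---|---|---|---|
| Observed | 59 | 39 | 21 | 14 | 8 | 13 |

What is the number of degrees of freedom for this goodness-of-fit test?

4

There are k = 6 categories and 1 parameter estimated from the data, so df = 6 − 1 − 1 = 4.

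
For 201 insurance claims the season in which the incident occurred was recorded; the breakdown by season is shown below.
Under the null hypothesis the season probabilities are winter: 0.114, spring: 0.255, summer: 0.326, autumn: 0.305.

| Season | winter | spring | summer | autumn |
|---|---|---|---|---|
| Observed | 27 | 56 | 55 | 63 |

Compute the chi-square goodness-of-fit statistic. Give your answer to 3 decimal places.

2.906

Expected counts E_i = n·p_i: 201×0.114 = 22.914, 201×0.255 = 51.255, 201×0.326 = 65.526, 201×0.305 = 61.305.
cat         O        E   (O−E)²/E
winter     27   22.914     0.7286
spring     56   51.255     0.4393
summer     55   65.526     1.6909
autumn     63   61.305     0.0469
Sum = 2.906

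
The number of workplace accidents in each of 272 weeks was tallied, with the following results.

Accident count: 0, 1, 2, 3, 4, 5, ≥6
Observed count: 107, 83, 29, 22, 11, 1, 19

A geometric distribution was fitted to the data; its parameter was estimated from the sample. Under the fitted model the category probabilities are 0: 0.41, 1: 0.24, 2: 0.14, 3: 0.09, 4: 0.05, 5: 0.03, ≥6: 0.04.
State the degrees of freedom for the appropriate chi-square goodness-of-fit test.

There are k = 7 categories and 1 parameter estimated from the data, so df = 7 − 1 − 1 = 5.

5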